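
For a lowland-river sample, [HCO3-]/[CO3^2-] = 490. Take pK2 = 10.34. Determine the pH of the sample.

From K2 = [H⁺][CO3^2-]/[HCO3-]:  pH = pK2 − log₁₀([HCO3-]/[CO3^2-])
log₁₀(490) = +2.690
pH = 10.34 − (+2.690) = 7.65

pH = 7.65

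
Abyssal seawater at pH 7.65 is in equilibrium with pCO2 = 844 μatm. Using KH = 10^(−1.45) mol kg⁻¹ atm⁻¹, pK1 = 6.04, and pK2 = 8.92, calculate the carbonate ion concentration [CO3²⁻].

[CO3²⁻] = 0.0655 mmol/kg

[CO2*] = KH · pCO2 = 10^(−1.45) × 844×10^-6 = 2.995×10^-5 mol/kg
α₀ = 1/(1 + K1/[H⁺] + K1K2/[H⁺]²) = 1/(1 + 10^+1.61 + 10^+0.34) = 0.02277
DIC = [CO2*]/α₀ = 2.995×10^-5 / 0.02277 = 1.315 mmol/kg
[CO3²⁻] = α₂·DIC; α₂ = 0.04981, so [CO3²⁻] = 0.04981 × 1.315 = 0.0655 mmol/kg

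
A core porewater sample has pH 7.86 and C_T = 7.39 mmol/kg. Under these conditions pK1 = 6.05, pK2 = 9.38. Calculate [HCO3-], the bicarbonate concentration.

[HCO3⁻] = 7.07 mmol/kg

α₁ = 1 / (1 + [H⁺]/K1 + K2/[H⁺]) = 1 / (1 + 10^-1.81 + 10^-1.52)
   = 1 / (1 + 0.015488 + 0.030200) = 1/1.0457 = 0.9563
[HCO3⁻] = α₁ × DIC = 0.9563 × 7.39 = 7.07 mmol/kg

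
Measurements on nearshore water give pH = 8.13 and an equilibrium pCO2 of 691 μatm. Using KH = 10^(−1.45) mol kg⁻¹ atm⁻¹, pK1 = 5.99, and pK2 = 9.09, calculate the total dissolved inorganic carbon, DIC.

DIC = 3.78 mmol/kg

[CO2*] = KH · pCO2 = 10^(−1.45) × 691×10^-6 = 2.452×10^-5 mol/kg
α₀ = 1/(1 + K1/[H⁺] + K1K2/[H⁺]²) = 1/(1 + 10^+2.14 + 10^+1.18) = 0.006486
DIC = [CO2*]/α₀ = 2.452×10^-5 / 0.006486 = 3.78 mmol/kg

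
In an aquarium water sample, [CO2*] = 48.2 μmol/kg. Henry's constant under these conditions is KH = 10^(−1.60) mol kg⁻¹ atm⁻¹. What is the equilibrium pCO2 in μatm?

KH = 10^(−1.60) = 2.512×10^-2 mol kg⁻¹ atm⁻¹
pCO2 = [CO2*]/KH = 48.2×10^-6 / 2.512×10^-2 = 1.92×10^-3 atm = 1920 μatm

pCO2 = 1920 μatm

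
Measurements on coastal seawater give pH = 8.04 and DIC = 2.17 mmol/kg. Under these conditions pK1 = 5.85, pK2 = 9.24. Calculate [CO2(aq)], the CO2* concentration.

α₀ = 1 / (1 + K1/[H⁺] + K1K2/[H⁺]²) = 1 / (1 + 10^+2.19 + 10^+0.99)
   = 1 / (1 + 154.88 + 9.7724) = 1/165.65 = 0.006037
[CO2*] = α₀ × DIC = 0.006037 × 2.17 = 0.0131 mmol/kg = 13.1 μmol/kg

[CO2*] = 13.1 μmol/kg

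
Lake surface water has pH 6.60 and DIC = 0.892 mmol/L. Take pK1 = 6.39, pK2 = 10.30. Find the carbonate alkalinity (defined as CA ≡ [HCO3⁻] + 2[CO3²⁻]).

CA = [HCO3⁻] + 2[CO3²⁻] = (α₁ + 2α₂)·DIC
At pH 6.60: [H⁺]/K1 = 10^-0.21 = 0.61660, K2/[H⁺] = 10^-3.70 = 0.00019953
α₁ = 1/(1 + 0.61660 + 0.00019953) = 1/1.6168 = 0.6185; α₂ = α₁·K2/[H⁺] = 0.0001234
α₁ + 2α₂ = 0.6188
CA = 0.6188 × 0.892 = 0.552 mmol/L

CA = 0.552 mmol/L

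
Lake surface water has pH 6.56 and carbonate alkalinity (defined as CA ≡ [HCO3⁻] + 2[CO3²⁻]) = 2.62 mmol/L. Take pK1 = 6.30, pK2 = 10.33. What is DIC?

CA = [HCO3⁻] + 2[CO3²⁻] = (α₁ + 2α₂)·DIC
At pH 6.56: [H⁺]/K1 = 10^-0.26 = 0.54954, K2/[H⁺] = 10^-3.77 = 0.00016982
α₁ = 1/(1 + 0.54954 + 0.00016982) = 1/1.5497 = 0.6453; α₂ = α₁·K2/[H⁺] = 0.0001096
α₁ + 2α₂ = 0.6455
DIC = CA / (α₁ + 2α₂) = 2.62 / 0.6455 = 4.06 mmol/L

DIC = 4.06 mmol/L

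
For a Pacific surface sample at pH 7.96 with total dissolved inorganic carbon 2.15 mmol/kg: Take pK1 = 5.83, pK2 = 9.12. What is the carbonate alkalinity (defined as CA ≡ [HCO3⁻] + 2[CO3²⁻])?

CA = 2.27 mmol/kg

CA = [HCO3⁻] + 2[CO3²⁻] = (α₁ + 2α₂)·DIC
At pH 7.96: [H⁺]/K1 = 10^-2.13 = 0.0074131, K2/[H⁺] = 10^-1.16 = 0.069183
α₁ = 1/(1 + 0.0074131 + 0.069183) = 1/1.0766 = 0.9289; α₂ = α₁·K2/[H⁺] = 0.06426
α₁ + 2α₂ = 1.0574
CA = 1.0574 × 2.15 = 2.27 mmol/kg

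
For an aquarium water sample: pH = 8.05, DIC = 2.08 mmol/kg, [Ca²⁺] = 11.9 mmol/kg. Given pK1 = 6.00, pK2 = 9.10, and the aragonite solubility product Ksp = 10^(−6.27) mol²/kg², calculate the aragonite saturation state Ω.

Ω = 3.74

α₂ = 1 / (1 + [H⁺]/K2 + [H⁺]²/(K1K2)) = 1 / (1 + 10^+1.05 + 10^-1.00)
   = 1 / (1 + 11.220 + 0.10000) = 1/12.320 = 0.08117
[CO3²⁻] = α₂ × DIC = 0.08117 × 2.08 = 0.1688 mmol/kg
Ksp = 10^(−6.27) = 5.370×10^-7
Ω = [Ca²⁺][CO3²⁻]/Ksp = (11.9×10^-3)(1.688×10^-4) / 5.370×10^-7 = 3.74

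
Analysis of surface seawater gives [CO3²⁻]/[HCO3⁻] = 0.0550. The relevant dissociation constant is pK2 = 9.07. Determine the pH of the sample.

From K2 = [H⁺][CO3²⁻]/[HCO3⁻]:  pH = pK2 + log₁₀([CO3²⁻]/[HCO3⁻])
log₁₀(0.0550) = -1.260
pH = 9.07 + (-1.260) = 7.81

pH = 7.81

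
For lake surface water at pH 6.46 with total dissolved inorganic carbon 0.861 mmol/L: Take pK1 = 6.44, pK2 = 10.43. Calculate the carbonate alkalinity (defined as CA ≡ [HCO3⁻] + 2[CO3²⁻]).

CA = 0.440 mmol/L

CA = [HCO3⁻] + 2[CO3²⁻] = (α₁ + 2α₂)·DIC
At pH 6.46: [H⁺]/K1 = 10^-0.02 = 0.95499, K2/[H⁺] = 10^-3.97 = 0.00010715
α₁ = 1/(1 + 0.95499 + 0.00010715) = 1/1.9551 = 0.5115; α₂ = α₁·K2/[H⁺] = 5.481×10^-5
α₁ + 2α₂ = 0.5116
CA = 0.5116 × 0.861 = 0.440 mmol/L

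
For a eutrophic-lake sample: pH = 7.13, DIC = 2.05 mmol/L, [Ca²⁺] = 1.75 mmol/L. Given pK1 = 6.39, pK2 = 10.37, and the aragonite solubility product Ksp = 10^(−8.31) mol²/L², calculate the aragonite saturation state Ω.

Ω = 0.356

α₂ = 1 / (1 + [H⁺]/K2 + [H⁺]²/(K1K2)) = 1 / (1 + 10^+3.24 + 10^+2.50)
   = 1 / (1 + 1737.8 + 316.23) = 1/2055.0 = 0.0004866
[CO3²⁻] = α₂ × DIC = 0.0004866 × 2.05 = 0.0009976 mmol/L = 0.9976 μmol/L
Ksp = 10^(−8.31) = 4.898×10^-9
Ω = [Ca²⁺][CO3²⁻]/Ksp = (1.75×10^-3)(9.976×10^-7) / 4.898×10^-9 = 0.356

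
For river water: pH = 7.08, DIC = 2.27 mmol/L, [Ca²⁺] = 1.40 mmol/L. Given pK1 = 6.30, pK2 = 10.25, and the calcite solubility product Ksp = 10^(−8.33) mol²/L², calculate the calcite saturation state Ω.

α₂ = 1 / (1 + [H⁺]/K2 + [H⁺]²/(K1K2)) = 1 / (1 + 10^+3.17 + 10^+2.39)
   = 1 / (1 + 1479.1 + 245.47) = 1/1725.6 = 0.0005795
[CO3²⁻] = α₂ × DIC = 0.0005795 × 2.27 = 0.001316 mmol/L = 1.316 μmol/L
Ksp = 10^(−8.33) = 4.677×10^-9
Ω = [Ca²⁺][CO3²⁻]/Ksp = (1.40×10^-3)(1.316×10^-6) / 4.677×10^-9 = 0.394

Ω = 0.394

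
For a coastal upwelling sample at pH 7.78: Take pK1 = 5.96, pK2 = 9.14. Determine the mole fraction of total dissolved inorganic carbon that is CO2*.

α₀ = 0.0143

α₀ = 1 / (1 + K1/[H⁺] + K1K2/[H⁺]²) = 1 / (1 + 10^+1.82 + 10^+0.46)
   = 1 / (1 + 66.069 + 2.8840) = 1/69.953 = 0.01430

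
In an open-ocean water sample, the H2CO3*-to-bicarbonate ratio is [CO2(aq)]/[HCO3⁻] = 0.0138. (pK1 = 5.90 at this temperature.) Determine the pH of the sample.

From K1 = [H⁺][HCO3⁻]/[CO2(aq)]:  pH = pK1 − log₁₀([CO2(aq)]/[HCO3⁻])
log₁₀(0.0138) = -1.860
pH = 5.90 − (-1.860) = 7.76

pH = 7.76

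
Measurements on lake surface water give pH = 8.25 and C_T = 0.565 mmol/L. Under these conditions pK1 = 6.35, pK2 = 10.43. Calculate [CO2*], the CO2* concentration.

α₀ = 1 / (1 + K1/[H⁺] + K1K2/[H⁺]²) = 1 / (1 + 10^+1.90 + 10^-0.28)
   = 1 / (1 + 79.433 + 0.52481) = 1/80.958 = 0.01235
[CO2*] = α₀ × DIC = 0.01235 × 0.565 = 0.00698 mmol/L = 6.98 μmol/L

[CO2*] = 6.98 μmol/L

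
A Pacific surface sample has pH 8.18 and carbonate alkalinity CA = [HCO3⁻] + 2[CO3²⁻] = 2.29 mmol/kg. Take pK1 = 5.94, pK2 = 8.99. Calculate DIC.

DIC = 2.03 mmol/kg

CA = [HCO3⁻] + 2[CO3²⁻] = (α₁ + 2α₂)·DIC
At pH 8.18: [H⁺]/K1 = 10^-2.24 = 0.0057544, K2/[H⁺] = 10^-0.81 = 0.15488
α₁ = 1/(1 + 0.0057544 + 0.15488) = 1/1.1606 = 0.8616; α₂ = α₁·K2/[H⁺] = 0.1334
α₁ + 2α₂ = 1.1285
DIC = CA / (α₁ + 2α₂) = 2.29 / 1.1285 = 2.03 mmol/kg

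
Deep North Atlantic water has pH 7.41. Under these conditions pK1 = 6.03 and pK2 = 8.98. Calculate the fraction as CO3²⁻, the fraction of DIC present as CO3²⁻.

α₂ = 0.0252

α₂ = 1 / (1 + [H⁺]/K2 + [H⁺]²/(K1K2)) = 1 / (1 + 10^+1.57 + 10^+0.19)
   = 1 / (1 + 37.154 + 1.5488) = 1/39.702 = 0.02519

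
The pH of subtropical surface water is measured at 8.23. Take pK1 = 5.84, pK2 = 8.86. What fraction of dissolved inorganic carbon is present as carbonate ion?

α₂ = 0.189

α₂ = 1 / (1 + [H⁺]/K2 + [H⁺]²/(K1K2)) = 1 / (1 + 10^+0.63 + 10^-1.76)
   = 1 / (1 + 4.2658 + 0.017378) = 1/5.2832 = 0.1893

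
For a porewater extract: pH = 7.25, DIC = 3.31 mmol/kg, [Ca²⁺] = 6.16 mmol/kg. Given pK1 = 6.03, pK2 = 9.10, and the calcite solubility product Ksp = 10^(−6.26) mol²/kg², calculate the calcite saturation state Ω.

Ω = 0.488

α₂ = 1 / (1 + [H⁺]/K2 + [H⁺]²/(K1K2)) = 1 / (1 + 10^+1.85 + 10^+0.63)
   = 1 / (1 + 70.795 + 4.2658) = 1/76.060 = 0.01315
[CO3²⁻] = α₂ × DIC = 0.01315 × 3.31 = 0.04352 mmol/kg
Ksp = 10^(−6.26) = 5.495×10^-7
Ω = [Ca²⁺][CO3²⁻]/Ksp = (6.16×10^-3)(4.352×10^-5) / 5.495×10^-7 = 0.488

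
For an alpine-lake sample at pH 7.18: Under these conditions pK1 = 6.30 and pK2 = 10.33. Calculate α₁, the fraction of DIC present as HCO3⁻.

α₁ = 0.883

α₁ = 1 / (1 + [H⁺]/K1 + K2/[H⁺]) = 1 / (1 + 10^-0.88 + 10^-3.15)
   = 1 / (1 + 0.13183 + 0.00070795) = 1/1.1325 = 0.8830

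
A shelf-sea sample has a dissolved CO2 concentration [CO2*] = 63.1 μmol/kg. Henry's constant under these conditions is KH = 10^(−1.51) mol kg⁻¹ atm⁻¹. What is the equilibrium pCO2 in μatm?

KH = 10^(−1.51) = 3.090×10^-2 mol kg⁻¹ atm⁻¹
pCO2 = [CO2*]/KH = 63.1×10^-6 / 3.090×10^-2 = 2.04×10^-3 atm = 2040 μatm

pCO2 = 2040 μatm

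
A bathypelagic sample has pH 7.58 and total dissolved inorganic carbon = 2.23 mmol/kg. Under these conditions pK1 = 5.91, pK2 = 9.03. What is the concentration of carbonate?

[CO3²⁻] = 0.0749 mmol/kg

α₂ = 1 / (1 + [H⁺]/K2 + [H⁺]²/(K1K2)) = 1 / (1 + 10^+1.45 + 10^-0.22)
   = 1 / (1 + 28.184 + 0.60256) = 1/29.786 = 0.03357
[CO3²⁻] = α₂ × DIC = 0.03357 × 2.23 = 0.0749 mmol/kg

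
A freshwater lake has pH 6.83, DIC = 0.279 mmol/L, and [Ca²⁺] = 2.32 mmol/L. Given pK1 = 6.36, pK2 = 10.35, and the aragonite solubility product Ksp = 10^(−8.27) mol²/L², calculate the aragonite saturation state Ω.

α₂ = 1 / (1 + [H⁺]/K2 + [H⁺]²/(K1K2)) = 1 / (1 + 10^+3.52 + 10^+3.05)
   = 1 / (1 + 3311.3 + 1122.0) = 1/4434.3 = 0.0002255
[CO3²⁻] = α₂ × DIC = 0.0002255 × 0.279 = 6.292×10^-5 mmol/L = 0.06292 μmol/L
Ksp = 10^(−8.27) = 5.370×10^-9
Ω = [Ca²⁺][CO3²⁻]/Ksp = (2.32×10^-3)(6.292×10^-8) / 5.370×10^-9 = 0.0272

Ω = 0.0272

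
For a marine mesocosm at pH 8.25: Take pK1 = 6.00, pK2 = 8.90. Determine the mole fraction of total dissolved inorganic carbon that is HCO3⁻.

α₁ = 1 / (1 + [H⁺]/K1 + K2/[H⁺]) = 1 / (1 + 10^-2.25 + 10^-0.65)
   = 1 / (1 + 0.0056234 + 0.22387) = 1/1.2295 = 0.8133

α₁ = 0.813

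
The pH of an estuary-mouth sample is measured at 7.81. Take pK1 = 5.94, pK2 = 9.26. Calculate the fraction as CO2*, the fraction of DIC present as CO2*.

α₀ = 0.0129

α₀ = 1 / (1 + K1/[H⁺] + K1K2/[H⁺]²) = 1 / (1 + 10^+1.87 + 10^+0.42)
   = 1 / (1 + 74.131 + 2.6303) = 1/77.761 = 0.01286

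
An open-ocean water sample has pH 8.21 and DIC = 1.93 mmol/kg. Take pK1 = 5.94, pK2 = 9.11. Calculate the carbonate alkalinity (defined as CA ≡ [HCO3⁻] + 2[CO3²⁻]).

CA = [HCO3⁻] + 2[CO3²⁻] = (α₁ + 2α₂)·DIC
At pH 8.21: [H⁺]/K1 = 10^-2.27 = 0.0053703, K2/[H⁺] = 10^-0.90 = 0.12589
α₁ = 1/(1 + 0.0053703 + 0.12589) = 1/1.1313 = 0.8840; α₂ = α₁·K2/[H⁺] = 0.1113
α₁ + 2α₂ = 1.1065
CA = 1.1065 × 1.93 = 2.14 mmol/kg

CA = 2.14 mmol/kg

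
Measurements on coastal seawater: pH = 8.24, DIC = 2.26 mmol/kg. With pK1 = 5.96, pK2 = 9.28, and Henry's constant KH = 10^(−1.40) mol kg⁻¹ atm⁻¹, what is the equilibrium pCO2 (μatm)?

α₀ = 1 / (1 + K1/[H⁺] + K1K2/[H⁺]²) = 1 / (1 + 10^+2.28 + 10^+1.24)
   = 1 / (1 + 190.55 + 17.378) = 1/208.92 = 0.004786
[CO2*] = α₀ × DIC = 0.004786 × 2.26 = 0.01082 mmol/kg = 10.82 μmol/kg
pCO2 = [CO2*]/KH = 1.082×10^-5 / 3.981×10^-2 = 272 μatm

pCO2 = 272 μatm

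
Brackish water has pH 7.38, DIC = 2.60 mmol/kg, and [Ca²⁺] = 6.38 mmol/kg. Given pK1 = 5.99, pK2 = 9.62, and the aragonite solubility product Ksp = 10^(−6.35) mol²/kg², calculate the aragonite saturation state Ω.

α₂ = 1 / (1 + [H⁺]/K2 + [H⁺]²/(K1K2)) = 1 / (1 + 10^+2.24 + 10^+0.85)
   = 1 / (1 + 173.78 + 7.0795) = 1/181.86 = 0.005499
[CO3²⁻] = α₂ × DIC = 0.005499 × 2.60 = 0.01430 mmol/kg = 14.30 μmol/kg
Ksp = 10^(−6.35) = 4.467×10^-7
Ω = [Ca²⁺][CO3²⁻]/Ksp = (6.38×10^-3)(1.430×10^-5) / 4.467×10^-7 = 0.204

Ω = 0.204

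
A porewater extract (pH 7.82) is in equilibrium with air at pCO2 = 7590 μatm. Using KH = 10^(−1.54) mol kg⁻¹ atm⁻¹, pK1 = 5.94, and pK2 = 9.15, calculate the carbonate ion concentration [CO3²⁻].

[CO2*] = KH · pCO2 = 10^(−1.54) × 7590×10^-6 = 2.189×10^-4 mol/kg
α₀ = 1/(1 + K1/[H⁺] + K1K2/[H⁺]²) = 1/(1 + 10^+1.88 + 10^+0.55) = 0.01244
DIC = [CO2*]/α₀ = 2.189×10^-4 / 0.01244 = 17.60 mmol/kg
[CO3²⁻] = α₂·DIC; α₂ = 0.04413, so [CO3²⁻] = 0.04413 × 17.60 = 0.777 mmol/kg

[CO3²⁻] = 0.777 mmol/kg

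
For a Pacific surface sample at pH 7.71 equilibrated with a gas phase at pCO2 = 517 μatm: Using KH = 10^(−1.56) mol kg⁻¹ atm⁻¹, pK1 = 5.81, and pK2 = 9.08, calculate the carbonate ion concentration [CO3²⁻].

[CO3²⁻] = 0.0482 mmol/kg

[CO2*] = KH · pCO2 = 10^(−1.56) × 517×10^-6 = 1.424×10^-5 mol/kg
α₀ = 1/(1 + K1/[H⁺] + K1K2/[H⁺]²) = 1/(1 + 10^+1.90 + 10^+0.53) = 0.01193
DIC = [CO2*]/α₀ = 1.424×10^-5 / 0.01193 = 1.194 mmol/kg
[CO3²⁻] = α₂·DIC; α₂ = 0.04042, so [CO3²⁻] = 0.04042 × 1.194 = 0.0482 mmol/kg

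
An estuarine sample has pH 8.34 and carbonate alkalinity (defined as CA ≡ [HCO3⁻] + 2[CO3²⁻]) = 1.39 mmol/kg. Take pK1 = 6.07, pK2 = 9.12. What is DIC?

CA = [HCO3⁻] + 2[CO3²⁻] = (α₁ + 2α₂)·DIC
At pH 8.34: [H⁺]/K1 = 10^-2.27 = 0.0053703, K2/[H⁺] = 10^-0.78 = 0.16596
α₁ = 1/(1 + 0.0053703 + 0.16596) = 1/1.1713 = 0.8537; α₂ = α₁·K2/[H⁺] = 0.1417
α₁ + 2α₂ = 1.1371
DIC = CA / (α₁ + 2α₂) = 1.39 / 1.1371 = 1.22 mmol/kg

DIC = 1.22 mmol/kg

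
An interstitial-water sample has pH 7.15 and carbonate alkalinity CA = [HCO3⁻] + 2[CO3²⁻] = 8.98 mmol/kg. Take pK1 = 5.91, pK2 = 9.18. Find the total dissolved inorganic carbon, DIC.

DIC = 9.41 mmol/kg

CA = [HCO3⁻] + 2[CO3²⁻] = (α₁ + 2α₂)·DIC
At pH 7.15: [H⁺]/K1 = 10^-1.24 = 0.057544, K2/[H⁺] = 10^-2.03 = 0.0093325
α₁ = 1/(1 + 0.057544 + 0.0093325) = 1/1.0669 = 0.9373; α₂ = α₁·K2/[H⁺] = 0.008748
α₁ + 2α₂ = 0.9548
DIC = CA / (α₁ + 2α₂) = 8.98 / 0.9548 = 9.41 mmol/kg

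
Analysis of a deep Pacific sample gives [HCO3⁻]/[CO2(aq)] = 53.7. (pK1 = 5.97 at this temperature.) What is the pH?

pH = 7.70

From K1 = [H⁺][HCO3⁻]/[CO2(aq)]:  pH = pK1 + log₁₀([HCO3⁻]/[CO2(aq)])
log₁₀(53.7) = +1.730
pH = 5.97 + (+1.730) = 7.70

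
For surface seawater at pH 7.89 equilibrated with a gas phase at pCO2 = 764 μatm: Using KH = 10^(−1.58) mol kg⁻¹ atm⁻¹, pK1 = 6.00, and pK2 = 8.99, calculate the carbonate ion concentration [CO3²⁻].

[CO2*] = KH · pCO2 = 10^(−1.58) × 764×10^-6 = 2.010×10^-5 mol/kg
α₀ = 1/(1 + K1/[H⁺] + K1K2/[H⁺]²) = 1/(1 + 10^+1.89 + 10^+0.79) = 0.01179
DIC = [CO2*]/α₀ = 2.010×10^-5 / 0.01179 = 1.704 mmol/kg
[CO3²⁻] = α₂·DIC; α₂ = 0.07272, so [CO3²⁻] = 0.07272 × 1.704 = 0.124 mmol/kg

[CO3²⁻] = 0.124 mmol/kg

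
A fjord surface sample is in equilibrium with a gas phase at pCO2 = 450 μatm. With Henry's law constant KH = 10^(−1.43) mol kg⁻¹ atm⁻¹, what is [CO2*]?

KH = 10^(−1.43) = 3.715×10^-2 mol kg⁻¹ atm⁻¹
[CO2*] = KH · pCO2 = 3.715×10^-2 × 450×10^-6 atm = 1.67×10^-5 mol/kg

[CO2*] = 16.7 μmol/kg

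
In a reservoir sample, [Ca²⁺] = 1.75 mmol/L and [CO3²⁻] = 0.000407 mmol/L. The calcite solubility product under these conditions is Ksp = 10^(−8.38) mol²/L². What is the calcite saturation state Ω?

Ksp = 10^(−8.38) = 4.169×10^-9
Ω = [Ca²⁺][CO3²⁻]/Ksp = (1.75×10^-3)(0.000407×10^-3) / 4.169×10^-9 = 0.171

Ω = 0.171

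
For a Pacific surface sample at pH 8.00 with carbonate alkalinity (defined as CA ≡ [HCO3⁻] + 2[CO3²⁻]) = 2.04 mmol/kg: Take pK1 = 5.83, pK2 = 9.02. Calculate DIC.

DIC = 1.89 mmol/kg

CA = [HCO3⁻] + 2[CO3²⁻] = (α₁ + 2α₂)·DIC
At pH 8.00: [H⁺]/K1 = 10^-2.17 = 0.0067608, K2/[H⁺] = 10^-1.02 = 0.095499
α₁ = 1/(1 + 0.0067608 + 0.095499) = 1/1.1023 = 0.9072; α₂ = α₁·K2/[H⁺] = 0.08664
α₁ + 2α₂ = 1.0805
DIC = CA / (α₁ + 2α₂) = 2.04 / 1.0805 = 1.89 mmol/kg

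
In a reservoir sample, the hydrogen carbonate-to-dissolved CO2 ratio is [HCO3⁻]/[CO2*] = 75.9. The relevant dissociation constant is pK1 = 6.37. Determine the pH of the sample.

pH = 8.25

From K1 = [H⁺][HCO3⁻]/[CO2*]:  pH = pK1 + log₁₀([HCO3⁻]/[CO2*])
log₁₀(75.9) = +1.880
pH = 6.37 + (+1.880) = 8.25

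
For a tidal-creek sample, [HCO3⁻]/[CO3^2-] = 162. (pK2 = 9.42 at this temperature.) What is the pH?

From K2 = [H⁺][CO3^2-]/[HCO3⁻]:  pH = pK2 − log₁₀([HCO3⁻]/[CO3^2-])
log₁₀(162) = +2.210
pH = 9.42 − (+2.210) = 7.21

pH = 7.21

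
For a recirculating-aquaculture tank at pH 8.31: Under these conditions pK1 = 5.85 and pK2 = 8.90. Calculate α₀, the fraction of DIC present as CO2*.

α₀ = 1 / (1 + K1/[H⁺] + K1K2/[H⁺]²) = 1 / (1 + 10^+2.46 + 10^+1.87)
   = 1 / (1 + 288.40 + 74.131) = 1/363.53 = 0.002751

α₀ = 0.00275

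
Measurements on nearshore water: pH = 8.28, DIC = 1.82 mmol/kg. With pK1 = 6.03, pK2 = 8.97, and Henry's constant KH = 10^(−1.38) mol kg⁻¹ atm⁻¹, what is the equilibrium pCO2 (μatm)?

pCO2 = 203 μatm

α₀ = 1 / (1 + K1/[H⁺] + K1K2/[H⁺]²) = 1 / (1 + 10^+2.25 + 10^+1.56)
   = 1 / (1 + 177.83 + 36.308) = 1/215.14 = 0.004648
[CO2*] = α₀ × DIC = 0.004648 × 1.82 = 0.008460 mmol/kg = 8.460 μmol/kg
pCO2 = [CO2*]/KH = 8.460×10^-6 / 4.169×10^-2 = 203 μatm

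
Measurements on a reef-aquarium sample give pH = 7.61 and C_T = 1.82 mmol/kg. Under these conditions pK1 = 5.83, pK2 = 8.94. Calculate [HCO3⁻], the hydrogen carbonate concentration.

α₁ = 1 / (1 + [H⁺]/K1 + K2/[H⁺]) = 1 / (1 + 10^-1.78 + 10^-1.33)
   = 1 / (1 + 0.016596 + 0.046774) = 1/1.0634 = 0.9404
[HCO3⁻] = α₁ × DIC = 0.9404 × 1.82 = 1.71 mmol/kg

[HCO3⁻] = 1.71 mmol/kg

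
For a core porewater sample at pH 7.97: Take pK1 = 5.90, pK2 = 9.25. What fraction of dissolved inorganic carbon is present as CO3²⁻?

α₂ = 1 / (1 + [H⁺]/K2 + [H⁺]²/(K1K2)) = 1 / (1 + 10^+1.28 + 10^-0.79)
   = 1 / (1 + 19.055 + 0.16218) = 1/20.217 = 0.04946

α₂ = 0.0495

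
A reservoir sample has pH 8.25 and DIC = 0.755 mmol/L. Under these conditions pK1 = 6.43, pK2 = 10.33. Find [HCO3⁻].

α₁ = 1 / (1 + [H⁺]/K1 + K2/[H⁺]) = 1 / (1 + 10^-1.82 + 10^-2.08)
   = 1 / (1 + 0.015136 + 0.0083176) = 1/1.0235 = 0.9771
[HCO3⁻] = α₁ × DIC = 0.9771 × 0.755 = 0.738 mmol/L

[HCO3⁻] = 0.738 mmol/L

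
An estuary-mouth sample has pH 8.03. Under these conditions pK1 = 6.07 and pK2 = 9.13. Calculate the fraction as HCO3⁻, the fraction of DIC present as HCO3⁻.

α₁ = 0.917

α₁ = 1 / (1 + [H⁺]/K1 + K2/[H⁺]) = 1 / (1 + 10^-1.96 + 10^-1.10)
   = 1 / (1 + 0.010965 + 0.079433) = 1/1.0904 = 0.9171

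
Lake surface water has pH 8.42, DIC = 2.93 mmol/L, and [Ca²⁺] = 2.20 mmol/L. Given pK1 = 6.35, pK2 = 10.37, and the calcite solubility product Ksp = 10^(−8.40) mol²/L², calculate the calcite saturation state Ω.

Ω = 17.8

α₂ = 1 / (1 + [H⁺]/K2 + [H⁺]²/(K1K2)) = 1 / (1 + 10^+1.95 + 10^-0.12)
   = 1 / (1 + 89.125 + 0.75858) = 1/90.884 = 0.01100
[CO3²⁻] = α₂ × DIC = 0.01100 × 2.93 = 0.03224 mmol/L
Ksp = 10^(−8.40) = 3.981×10^-9
Ω = [Ca²⁺][CO3²⁻]/Ksp = (2.20×10^-3)(3.224×10^-5) / 3.981×10^-9 = 17.8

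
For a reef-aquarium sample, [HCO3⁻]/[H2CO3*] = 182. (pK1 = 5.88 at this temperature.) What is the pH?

pH = 8.14

From K1 = [H⁺][HCO3⁻]/[H2CO3*]:  pH = pK1 + log₁₀([HCO3⁻]/[H2CO3*])
log₁₀(182) = +2.260
pH = 5.88 + (+2.260) = 8.14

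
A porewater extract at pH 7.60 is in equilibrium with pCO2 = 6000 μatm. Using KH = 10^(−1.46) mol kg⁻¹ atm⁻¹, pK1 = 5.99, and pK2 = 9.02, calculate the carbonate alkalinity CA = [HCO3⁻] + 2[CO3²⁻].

CA = 9.12 mmol/kg

[CO2*] = KH · pCO2 = 10^(−1.46) × 6000×10^-6 = 2.080×10^-4 mol/kg
α₀ = 1/(1 + K1/[H⁺] + K1K2/[H⁺]²) = 1/(1 + 10^+1.61 + 10^+0.19) = 0.02310
DIC = [CO2*]/α₀ = 2.080×10^-4 / 0.02310 = 9.005 mmol/kg
CA = (α₁ + 2α₂)·DIC = (0.9411 + 2×0.03578) × 9.005 = 9.12 mmol/kg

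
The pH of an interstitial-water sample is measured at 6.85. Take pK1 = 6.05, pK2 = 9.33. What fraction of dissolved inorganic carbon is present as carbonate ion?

α₂ = 0.00285

α₂ = 1 / (1 + [H⁺]/K2 + [H⁺]²/(K1K2)) = 1 / (1 + 10^+2.48 + 10^+1.68)
   = 1 / (1 + 302.00 + 47.863) = 1/350.86 = 0.002850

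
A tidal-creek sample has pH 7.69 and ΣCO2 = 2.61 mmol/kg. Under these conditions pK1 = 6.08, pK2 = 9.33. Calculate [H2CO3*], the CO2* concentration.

α₀ = 1 / (1 + K1/[H⁺] + K1K2/[H⁺]²) = 1 / (1 + 10^+1.61 + 10^-0.03)
   = 1 / (1 + 40.738 + 0.93325) = 1/42.671 = 0.02343
[CO2*] = α₀ × DIC = 0.02343 × 2.61 = 0.0612 mmol/kg

[CO2*] = 0.0612 mmol/kg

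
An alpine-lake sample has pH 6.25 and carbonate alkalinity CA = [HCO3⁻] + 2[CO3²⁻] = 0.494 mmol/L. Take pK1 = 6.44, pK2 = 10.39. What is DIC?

DIC = 1.26 mmol/L

CA = [HCO3⁻] + 2[CO3²⁻] = (α₁ + 2α₂)·DIC
At pH 6.25: [H⁺]/K1 = 10^0.19 = 1.5488, K2/[H⁺] = 10^-4.14 = 7.2444×10^-5
α₁ = 1/(1 + 1.5488 + 7.2444×10^-5) = 1/2.5489 = 0.3923; α₂ = α₁·K2/[H⁺] = 2.842×10^-5
α₁ + 2α₂ = 0.3924
DIC = CA / (α₁ + 2α₂) = 0.494 / 0.3924 = 1.26 mmol/L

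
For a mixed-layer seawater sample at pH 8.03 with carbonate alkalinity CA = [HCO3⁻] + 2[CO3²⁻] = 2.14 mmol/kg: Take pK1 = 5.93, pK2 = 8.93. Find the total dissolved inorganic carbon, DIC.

DIC = 1.94 mmol/kg

CA = [HCO3⁻] + 2[CO3²⁻] = (α₁ + 2α₂)·DIC
At pH 8.03: [H⁺]/K1 = 10^-2.10 = 0.0079433, K2/[H⁺] = 10^-0.90 = 0.12589
α₁ = 1/(1 + 0.0079433 + 0.12589) = 1/1.1338 = 0.8820; α₂ = α₁·K2/[H⁺] = 0.1110
α₁ + 2α₂ = 1.1040
DIC = CA / (α₁ + 2α₂) = 2.14 / 1.1040 = 1.94 mmol/kg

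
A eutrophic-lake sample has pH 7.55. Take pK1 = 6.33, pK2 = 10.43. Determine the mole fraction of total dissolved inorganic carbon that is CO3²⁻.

α₂ = 0.00124

α₂ = 1 / (1 + [H⁺]/K2 + [H⁺]²/(K1K2)) = 1 / (1 + 10^+2.88 + 10^+1.66)
   = 1 / (1 + 758.58 + 45.709) = 1/805.29 = 0.001242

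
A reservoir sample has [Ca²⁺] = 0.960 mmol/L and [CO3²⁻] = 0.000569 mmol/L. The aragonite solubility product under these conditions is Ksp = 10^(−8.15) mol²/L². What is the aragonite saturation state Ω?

Ksp = 10^(−8.15) = 7.079×10^-9
Ω = [Ca²⁺][CO3²⁻]/Ksp = (0.960×10^-3)(0.000569×10^-3) / 7.079×10^-9 = 0.0772

Ω = 0.0772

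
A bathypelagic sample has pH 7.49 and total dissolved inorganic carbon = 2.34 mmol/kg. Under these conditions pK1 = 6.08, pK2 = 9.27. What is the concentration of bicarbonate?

[HCO3⁻] = 2.22 mmol/kg

α₁ = 1 / (1 + [H⁺]/K1 + K2/[H⁺]) = 1 / (1 + 10^-1.41 + 10^-1.78)
   = 1 / (1 + 0.038905 + 0.016596) = 1/1.0555 = 0.9474
[HCO3⁻] = α₁ × DIC = 0.9474 × 2.34 = 2.22 mmol/kg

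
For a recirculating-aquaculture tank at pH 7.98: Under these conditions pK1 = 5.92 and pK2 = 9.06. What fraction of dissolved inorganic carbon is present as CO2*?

α₀ = 1 / (1 + K1/[H⁺] + K1K2/[H⁺]²) = 1 / (1 + 10^+2.06 + 10^+0.98)
   = 1 / (1 + 114.82 + 9.5499) = 1/125.37 = 0.007977

α₀ = 0.00798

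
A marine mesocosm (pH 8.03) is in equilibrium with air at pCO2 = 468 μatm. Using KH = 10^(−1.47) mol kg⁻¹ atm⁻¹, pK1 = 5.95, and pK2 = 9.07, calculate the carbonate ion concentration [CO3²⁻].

[CO3²⁻] = 0.174 mmol/kg

[CO2*] = KH · pCO2 = 10^(−1.47) × 468×10^-6 = 1.586×10^-5 mol/kg
α₀ = 1/(1 + K1/[H⁺] + K1K2/[H⁺]²) = 1/(1 + 10^+2.08 + 10^+1.04) = 0.007565
DIC = [CO2*]/α₀ = 1.586×10^-5 / 0.007565 = 2.096 mmol/kg
[CO3²⁻] = α₂·DIC; α₂ = 0.08295, so [CO3²⁻] = 0.08295 × 2.096 = 0.174 mmol/kg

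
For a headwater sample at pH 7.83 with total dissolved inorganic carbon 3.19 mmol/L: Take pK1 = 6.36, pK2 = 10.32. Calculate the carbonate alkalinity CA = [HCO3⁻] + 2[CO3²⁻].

CA = [HCO3⁻] + 2[CO3²⁻] = (α₁ + 2α₂)·DIC
At pH 7.83: [H⁺]/K1 = 10^-1.47 = 0.033884, K2/[H⁺] = 10^-2.49 = 0.0032359
α₁ = 1/(1 + 0.033884 + 0.0032359) = 1/1.0371 = 0.9642; α₂ = α₁·K2/[H⁺] = 0.003120
α₁ + 2α₂ = 0.9704
CA = 0.9704 × 3.19 = 3.10 mmol/L

CA = 3.10 mmol/L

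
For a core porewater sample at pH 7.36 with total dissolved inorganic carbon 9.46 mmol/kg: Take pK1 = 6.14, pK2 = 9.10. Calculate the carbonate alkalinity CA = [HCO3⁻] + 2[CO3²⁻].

CA = 9.09 mmol/kg

CA = [HCO3⁻] + 2[CO3²⁻] = (α₁ + 2α₂)·DIC
At pH 7.36: [H⁺]/K1 = 10^-1.22 = 0.060256, K2/[H⁺] = 10^-1.74 = 0.018197
α₁ = 1/(1 + 0.060256 + 0.018197) = 1/1.0785 = 0.9273; α₂ = α₁·K2/[H⁺] = 0.01687
α₁ + 2α₂ = 0.9610
CA = 0.9610 × 9.46 = 9.09 mmol/kg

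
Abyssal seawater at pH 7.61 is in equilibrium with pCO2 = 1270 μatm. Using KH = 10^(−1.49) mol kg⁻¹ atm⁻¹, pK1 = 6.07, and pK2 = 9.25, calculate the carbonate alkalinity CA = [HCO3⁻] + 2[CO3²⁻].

CA = 1.49 mmol/kg

[CO2*] = KH · pCO2 = 10^(−1.49) × 1270×10^-6 = 4.110×10^-5 mol/kg
α₀ = 1/(1 + K1/[H⁺] + K1K2/[H⁺]²) = 1/(1 + 10^+1.54 + 10^-0.10) = 0.02742
DIC = [CO2*]/α₀ = 4.110×10^-5 / 0.02742 = 1.499 mmol/kg
CA = (α₁ + 2α₂)·DIC = (0.9508 + 2×0.02178) × 1.499 = 1.49 mmol/kg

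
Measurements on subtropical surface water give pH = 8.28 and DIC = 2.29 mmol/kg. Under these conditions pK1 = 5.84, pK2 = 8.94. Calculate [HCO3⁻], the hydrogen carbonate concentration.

α₁ = 1 / (1 + [H⁺]/K1 + K2/[H⁺]) = 1 / (1 + 10^-2.44 + 10^-0.66)
   = 1 / (1 + 0.0036308 + 0.21878) = 1/1.2224 = 0.8181
[HCO3⁻] = α₁ × DIC = 0.8181 × 2.29 = 1.87 mmol/kg

[HCO3⁻] = 1.87 mmol/kg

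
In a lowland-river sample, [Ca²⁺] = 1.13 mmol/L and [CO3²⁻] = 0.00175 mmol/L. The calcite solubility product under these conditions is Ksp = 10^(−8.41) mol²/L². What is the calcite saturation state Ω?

Ω = 0.508

Ksp = 10^(−8.41) = 3.890×10^-9
Ω = [Ca²⁺][CO3²⁻]/Ksp = (1.13×10^-3)(0.00175×10^-3) / 3.890×10^-9 = 0.508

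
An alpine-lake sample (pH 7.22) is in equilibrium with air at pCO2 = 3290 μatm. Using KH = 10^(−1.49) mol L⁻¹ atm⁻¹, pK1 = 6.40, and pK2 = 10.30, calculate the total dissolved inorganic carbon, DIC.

DIC = 0.810 mmol/L

[CO2*] = KH · pCO2 = 10^(−1.49) × 3290×10^-6 = 1.065×10^-4 mol/L
α₀ = 1/(1 + K1/[H⁺] + K1K2/[H⁺]²) = 1/(1 + 10^+0.82 + 10^-2.26) = 0.1314
DIC = [CO2*]/α₀ = 1.065×10^-4 / 0.1314 = 0.810 mmol/L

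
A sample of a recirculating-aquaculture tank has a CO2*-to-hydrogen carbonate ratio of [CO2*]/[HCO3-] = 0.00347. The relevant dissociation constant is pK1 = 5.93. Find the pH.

pH = 8.39

From K1 = [H⁺][HCO3-]/[CO2*]:  pH = pK1 − log₁₀([CO2*]/[HCO3-])
log₁₀(0.00347) = -2.460
pH = 5.93 − (-2.460) = 8.39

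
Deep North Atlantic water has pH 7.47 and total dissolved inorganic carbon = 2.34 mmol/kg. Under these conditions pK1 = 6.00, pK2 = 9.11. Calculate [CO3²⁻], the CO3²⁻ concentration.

[CO3²⁻] = 0.0507 mmol/kg

α₂ = 1 / (1 + [H⁺]/K2 + [H⁺]²/(K1K2)) = 1 / (1 + 10^+1.64 + 10^+0.17)
   = 1 / (1 + 43.652 + 1.4791) = 1/46.131 = 0.02168
[CO3²⁻] = α₂ × DIC = 0.02168 × 2.34 = 0.0507 mmol/kg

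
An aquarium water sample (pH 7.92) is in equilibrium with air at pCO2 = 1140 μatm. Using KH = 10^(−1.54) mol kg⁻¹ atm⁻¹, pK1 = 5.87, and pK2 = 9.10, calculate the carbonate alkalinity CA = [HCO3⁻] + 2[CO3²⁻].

CA = 4.18 mmol/kg

[CO2*] = KH · pCO2 = 10^(−1.54) × 1140×10^-6 = 3.288×10^-5 mol/kg
α₀ = 1/(1 + K1/[H⁺] + K1K2/[H⁺]²) = 1/(1 + 10^+2.05 + 10^+0.87) = 0.008291
DIC = [CO2*]/α₀ = 3.288×10^-5 / 0.008291 = 3.966 mmol/kg
CA = (α₁ + 2α₂)·DIC = (0.9302 + 2×0.06146) × 3.966 = 4.18 mmol/kg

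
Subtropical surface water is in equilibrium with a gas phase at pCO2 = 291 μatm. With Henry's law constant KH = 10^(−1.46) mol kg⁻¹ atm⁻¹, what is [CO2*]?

KH = 10^(−1.46) = 3.467×10^-2 mol kg⁻¹ atm⁻¹
[CO2*] = KH · pCO2 = 3.467×10^-2 × 291×10^-6 atm = 1.01×10^-5 mol/kg

[CO2*] = 10.1 μmol/kg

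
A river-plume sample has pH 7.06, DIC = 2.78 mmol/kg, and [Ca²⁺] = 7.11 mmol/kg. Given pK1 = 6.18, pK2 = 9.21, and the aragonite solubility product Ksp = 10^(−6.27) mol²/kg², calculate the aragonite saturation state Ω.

Ω = 0.229

α₂ = 1 / (1 + [H⁺]/K2 + [H⁺]²/(K1K2)) = 1 / (1 + 10^+2.15 + 10^+1.27)
   = 1 / (1 + 141.25 + 18.621) = 1/160.87 = 0.006216
[CO3²⁻] = α₂ × DIC = 0.006216 × 2.78 = 0.01728 mmol/kg = 17.28 μmol/kg
Ksp = 10^(−6.27) = 5.370×10^-7
Ω = [Ca²⁺][CO3²⁻]/Ksp = (7.11×10^-3)(1.728×10^-5) / 5.370×10^-7 = 0.229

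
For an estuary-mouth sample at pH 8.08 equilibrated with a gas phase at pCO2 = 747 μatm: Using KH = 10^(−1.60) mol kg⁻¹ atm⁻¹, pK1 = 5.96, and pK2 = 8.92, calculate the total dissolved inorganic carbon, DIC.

DIC = 2.85 mmol/kg

[CO2*] = KH · pCO2 = 10^(−1.60) × 747×10^-6 = 1.876×10^-5 mol/kg
α₀ = 1/(1 + K1/[H⁺] + K1K2/[H⁺]²) = 1/(1 + 10^+2.12 + 10^+1.28) = 0.006584
DIC = [CO2*]/α₀ = 1.876×10^-5 / 0.006584 = 2.85 mmol/kg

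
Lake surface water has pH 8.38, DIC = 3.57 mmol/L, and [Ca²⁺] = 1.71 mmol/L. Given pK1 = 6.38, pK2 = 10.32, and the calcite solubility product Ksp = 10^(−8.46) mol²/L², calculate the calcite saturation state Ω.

Ω = 19.8

α₂ = 1 / (1 + [H⁺]/K2 + [H⁺]²/(K1K2)) = 1 / (1 + 10^+1.94 + 10^-0.06)
   = 1 / (1 + 87.096 + 0.87096) = 1/88.967 = 0.01124
[CO3²⁻] = α₂ × DIC = 0.01124 × 3.57 = 0.04013 mmol/L
Ksp = 10^(−8.46) = 3.467×10^-9
Ω = [Ca²⁺][CO3²⁻]/Ksp = (1.71×10^-3)(4.013×10^-5) / 3.467×10^-9 = 19.8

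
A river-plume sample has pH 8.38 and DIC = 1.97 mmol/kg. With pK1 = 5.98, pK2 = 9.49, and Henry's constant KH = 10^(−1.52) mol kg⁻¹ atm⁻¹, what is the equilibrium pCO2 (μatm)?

pCO2 = 240 μatm

α₀ = 1 / (1 + K1/[H⁺] + K1K2/[H⁺]²) = 1 / (1 + 10^+2.40 + 10^+1.29)
   = 1 / (1 + 251.19 + 19.498) = 1/271.69 = 0.003681
[CO2*] = α₀ × DIC = 0.003681 × 1.97 = 0.007251 mmol/kg = 7.251 μmol/kg
pCO2 = [CO2*]/KH = 7.251×10^-6 / 3.020×10^-2 = 240 μatm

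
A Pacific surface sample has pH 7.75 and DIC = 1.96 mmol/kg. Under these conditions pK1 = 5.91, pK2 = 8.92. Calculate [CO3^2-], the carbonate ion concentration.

[CO3²⁻] = 0.122 mmol/kg

α₂ = 1 / (1 + [H⁺]/K2 + [H⁺]²/(K1K2)) = 1 / (1 + 10^+1.17 + 10^-0.67)
   = 1 / (1 + 14.791 + 0.21380) = 1/16.005 = 0.06248
[CO3²⁻] = α₂ × DIC = 0.06248 × 1.96 = 0.122 mmol/kg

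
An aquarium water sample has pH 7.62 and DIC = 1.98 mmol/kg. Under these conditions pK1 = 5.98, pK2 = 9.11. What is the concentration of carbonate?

[CO3²⁻] = 0.0607 mmol/kg

α₂ = 1 / (1 + [H⁺]/K2 + [H⁺]²/(K1K2)) = 1 / (1 + 10^+1.49 + 10^-0.15)
   = 1 / (1 + 30.903 + 0.70795) = 1/32.611 = 0.03066
[CO3²⁻] = α₂ × DIC = 0.03066 × 1.98 = 0.0607 mmol/kg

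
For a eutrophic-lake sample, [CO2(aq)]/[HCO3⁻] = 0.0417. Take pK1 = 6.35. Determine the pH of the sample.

pH = 7.73

From K1 = [H⁺][HCO3⁻]/[CO2(aq)]:  pH = pK1 − log₁₀([CO2(aq)]/[HCO3⁻])
log₁₀(0.0417) = -1.380
pH = 6.35 − (-1.380) = 7.73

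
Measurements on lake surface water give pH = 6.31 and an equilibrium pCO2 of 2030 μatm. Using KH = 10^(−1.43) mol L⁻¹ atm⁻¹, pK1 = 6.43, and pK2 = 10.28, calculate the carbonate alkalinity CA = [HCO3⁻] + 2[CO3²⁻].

CA = 0.0572 mmol/L

[CO2*] = KH · pCO2 = 10^(−1.43) × 2030×10^-6 = 7.542×10^-5 mol/L
α₀ = 1/(1 + K1/[H⁺] + K1K2/[H⁺]²) = 1/(1 + 10^-0.12 + 10^-4.09) = 0.5686
DIC = [CO2*]/α₀ = 7.542×10^-5 / 0.5686 = 0.1326 mmol/L
CA = (α₁ + 2α₂)·DIC = (0.4313 + 2×4.622×10^-5) × 0.1326 = 0.0572 mmol/L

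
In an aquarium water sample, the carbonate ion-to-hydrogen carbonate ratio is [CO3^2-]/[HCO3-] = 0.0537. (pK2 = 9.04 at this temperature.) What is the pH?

From K2 = [H⁺][CO3^2-]/[HCO3-]:  pH = pK2 + log₁₀([CO3^2-]/[HCO3-])
log₁₀(0.0537) = -1.270
pH = 9.04 + (-1.270) = 7.77

pH = 7.77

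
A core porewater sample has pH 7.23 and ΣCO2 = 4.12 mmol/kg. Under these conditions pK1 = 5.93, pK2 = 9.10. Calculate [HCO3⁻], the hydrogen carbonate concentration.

α₁ = 1 / (1 + [H⁺]/K1 + K2/[H⁺]) = 1 / (1 + 10^-1.30 + 10^-1.87)
   = 1 / (1 + 0.050119 + 0.013490) = 1/1.0636 = 0.9402
[HCO3⁻] = α₁ × DIC = 0.9402 × 4.12 = 3.87 mmol/kg

[HCO3⁻] = 3.87 mmol/kg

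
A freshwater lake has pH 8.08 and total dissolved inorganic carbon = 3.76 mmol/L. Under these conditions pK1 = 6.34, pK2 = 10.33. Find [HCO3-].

α₁ = 1 / (1 + [H⁺]/K1 + K2/[H⁺]) = 1 / (1 + 10^-1.74 + 10^-2.25)
   = 1 / (1 + 0.018197 + 0.0056234) = 1/1.0238 = 0.9767
[HCO3⁻] = α₁ × DIC = 0.9767 × 3.76 = 3.67 mmol/L

[HCO3⁻] = 3.67 mmol/L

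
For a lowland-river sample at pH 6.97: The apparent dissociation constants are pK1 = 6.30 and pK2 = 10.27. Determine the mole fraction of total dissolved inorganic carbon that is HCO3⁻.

α₁ = 1 / (1 + [H⁺]/K1 + K2/[H⁺]) = 1 / (1 + 10^-0.67 + 10^-3.30)
   = 1 / (1 + 0.21380 + 0.00050119) = 1/1.2143 = 0.8235

α₁ = 0.824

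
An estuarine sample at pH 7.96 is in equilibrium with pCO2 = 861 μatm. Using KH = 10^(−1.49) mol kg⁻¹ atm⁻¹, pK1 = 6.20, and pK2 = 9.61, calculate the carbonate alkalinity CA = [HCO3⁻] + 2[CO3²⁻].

CA = 1.68 mmol/kg

[CO2*] = KH · pCO2 = 10^(−1.49) × 861×10^-6 = 2.786×10^-5 mol/kg
α₀ = 1/(1 + K1/[H⁺] + K1K2/[H⁺]²) = 1/(1 + 10^+1.76 + 10^+0.11) = 0.01671
DIC = [CO2*]/α₀ = 2.786×10^-5 / 0.01671 = 1.667 mmol/kg
CA = (α₁ + 2α₂)·DIC = (0.9618 + 2×0.02153) × 1.667 = 1.68 mmol/kg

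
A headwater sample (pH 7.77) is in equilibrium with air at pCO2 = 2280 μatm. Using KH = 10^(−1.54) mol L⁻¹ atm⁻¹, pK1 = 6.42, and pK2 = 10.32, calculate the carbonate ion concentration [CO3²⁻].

[CO2*] = KH · pCO2 = 10^(−1.54) × 2280×10^-6 = 6.576×10^-5 mol/L
α₀ = 1/(1 + K1/[H⁺] + K1K2/[H⁺]²) = 1/(1 + 10^+1.35 + 10^-1.20) = 0.04264
DIC = [CO2*]/α₀ = 6.576×10^-5 / 0.04264 = 1.542 mmol/L
[CO3²⁻] = α₂·DIC; α₂ = 0.002691, so [CO3²⁻] = 0.002691 × 1.542 = 0.00415 mmol/L = 4.15 μmol/L

[CO3²⁻] = 4.15 μmol/L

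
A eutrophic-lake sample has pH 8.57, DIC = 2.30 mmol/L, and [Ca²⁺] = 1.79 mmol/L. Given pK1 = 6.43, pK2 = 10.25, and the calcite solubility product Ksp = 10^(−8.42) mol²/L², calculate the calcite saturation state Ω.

Ω = 22.0

α₂ = 1 / (1 + [H⁺]/K2 + [H⁺]²/(K1K2)) = 1 / (1 + 10^+1.68 + 10^-0.46)
   = 1 / (1 + 47.863 + 0.34674) = 1/49.210 = 0.02032
[CO3²⁻] = α₂ × DIC = 0.02032 × 2.30 = 0.04674 mmol/L
Ksp = 10^(−8.42) = 3.802×10^-9
Ω = [Ca²⁺][CO3²⁻]/Ksp = (1.79×10^-3)(4.674×10^-5) / 3.802×10^-9 = 22.0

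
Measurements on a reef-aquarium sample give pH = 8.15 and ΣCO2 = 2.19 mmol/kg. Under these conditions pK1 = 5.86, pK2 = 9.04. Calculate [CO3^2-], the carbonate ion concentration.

[CO3²⁻] = 0.249 mmol/kg

α₂ = 1 / (1 + [H⁺]/K2 + [H⁺]²/(K1K2)) = 1 / (1 + 10^+0.89 + 10^-1.40)
   = 1 / (1 + 7.7625 + 0.039811) = 1/8.8023 = 0.1136
[CO3²⁻] = α₂ × DIC = 0.1136 × 2.19 = 0.249 mmol/kg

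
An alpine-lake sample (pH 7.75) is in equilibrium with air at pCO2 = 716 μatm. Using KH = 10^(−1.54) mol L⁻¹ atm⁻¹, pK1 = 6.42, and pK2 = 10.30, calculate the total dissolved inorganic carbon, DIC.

[CO2*] = KH · pCO2 = 10^(−1.54) × 716×10^-6 = 2.065×10^-5 mol/L
α₀ = 1/(1 + K1/[H⁺] + K1K2/[H⁺]²) = 1/(1 + 10^+1.33 + 10^-1.22) = 0.04456
DIC = [CO2*]/α₀ = 2.065×10^-5 / 0.04456 = 0.463 mmol/L

DIC = 0.463 mmol/L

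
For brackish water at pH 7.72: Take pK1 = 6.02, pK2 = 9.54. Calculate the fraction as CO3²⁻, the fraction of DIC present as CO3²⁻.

α₂ = 0.0146

α₂ = 1 / (1 + [H⁺]/K2 + [H⁺]²/(K1K2)) = 1 / (1 + 10^+1.82 + 10^+0.12)
   = 1 / (1 + 66.069 + 1.3183) = 1/68.388 = 0.01462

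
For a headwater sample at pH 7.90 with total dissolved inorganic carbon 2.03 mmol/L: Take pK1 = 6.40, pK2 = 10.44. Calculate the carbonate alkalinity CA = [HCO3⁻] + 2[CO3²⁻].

CA = [HCO3⁻] + 2[CO3²⁻] = (α₁ + 2α₂)·DIC
At pH 7.90: [H⁺]/K1 = 10^-1.50 = 0.031623, K2/[H⁺] = 10^-2.54 = 0.0028840
α₁ = 1/(1 + 0.031623 + 0.0028840) = 1/1.0345 = 0.9666; α₂ = α₁·K2/[H⁺] = 0.002788
α₁ + 2α₂ = 0.9722
CA = 0.9722 × 2.03 = 1.97 mmol/L

CA = 1.97 mmol/L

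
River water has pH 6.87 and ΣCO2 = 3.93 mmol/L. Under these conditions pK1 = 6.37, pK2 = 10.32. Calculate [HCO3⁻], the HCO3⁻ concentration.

[HCO3⁻] = 2.99 mmol/L

α₁ = 1 / (1 + [H⁺]/K1 + K2/[H⁺]) = 1 / (1 + 10^-0.50 + 10^-3.45)
   = 1 / (1 + 0.31623 + 0.00035481) = 1/1.3166 = 0.7595
[HCO3⁻] = α₁ × DIC = 0.7595 × 3.93 = 2.99 mmol/L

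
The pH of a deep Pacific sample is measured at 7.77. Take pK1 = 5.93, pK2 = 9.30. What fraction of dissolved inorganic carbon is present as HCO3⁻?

α₁ = 1 / (1 + [H⁺]/K1 + K2/[H⁺]) = 1 / (1 + 10^-1.84 + 10^-1.53)
   = 1 / (1 + 0.014454 + 0.029512) = 1/1.0440 = 0.9579

α₁ = 0.958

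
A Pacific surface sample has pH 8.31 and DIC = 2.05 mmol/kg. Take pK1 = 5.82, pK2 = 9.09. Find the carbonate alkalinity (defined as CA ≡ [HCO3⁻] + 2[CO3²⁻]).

CA = 2.34 mmol/kg

CA = [HCO3⁻] + 2[CO3²⁻] = (α₁ + 2α₂)·DIC
At pH 8.31: [H⁺]/K1 = 10^-2.49 = 0.0032359, K2/[H⁺] = 10^-0.78 = 0.16596
α₁ = 1/(1 + 0.0032359 + 0.16596) = 1/1.1692 = 0.8553; α₂ = α₁·K2/[H⁺] = 0.1419
α₁ + 2α₂ = 1.1392
CA = 1.1392 × 2.05 = 2.34 mmol/kg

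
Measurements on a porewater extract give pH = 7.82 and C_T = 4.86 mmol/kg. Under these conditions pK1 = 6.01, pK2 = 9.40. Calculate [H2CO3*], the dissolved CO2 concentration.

[CO2*] = 0.0723 mmol/kg

α₀ = 1 / (1 + K1/[H⁺] + K1K2/[H⁺]²) = 1 / (1 + 10^+1.81 + 10^+0.23)
   = 1 / (1 + 64.565 + 1.6982) = 1/67.264 = 0.01487
[CO2*] = α₀ × DIC = 0.01487 × 4.86 = 0.0723 mmol/kg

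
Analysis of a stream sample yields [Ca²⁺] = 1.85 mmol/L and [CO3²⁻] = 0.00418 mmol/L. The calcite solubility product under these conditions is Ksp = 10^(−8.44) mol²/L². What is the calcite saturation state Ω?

Ω = 2.13

Ksp = 10^(−8.44) = 3.631×10^-9
Ω = [Ca²⁺][CO3²⁻]/Ksp = (1.85×10^-3)(0.00418×10^-3) / 3.631×10^-9 = 2.13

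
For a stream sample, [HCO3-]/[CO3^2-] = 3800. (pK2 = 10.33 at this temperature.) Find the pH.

pH = 6.75

From K2 = [H⁺][CO3^2-]/[HCO3-]:  pH = pK2 − log₁₀([HCO3-]/[CO3^2-])
log₁₀(3800) = +3.580
pH = 10.33 − (+3.580) = 6.75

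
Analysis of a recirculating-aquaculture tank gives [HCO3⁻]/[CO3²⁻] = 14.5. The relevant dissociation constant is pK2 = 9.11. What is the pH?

pH = 7.95

From K2 = [H⁺][CO3²⁻]/[HCO3⁻]:  pH = pK2 − log₁₀([HCO3⁻]/[CO3²⁻])
log₁₀(14.5) = +1.161
pH = 9.11 − (+1.161) = 7.95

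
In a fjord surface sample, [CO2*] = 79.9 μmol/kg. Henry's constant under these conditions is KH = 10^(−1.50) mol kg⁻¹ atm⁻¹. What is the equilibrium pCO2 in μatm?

pCO2 = 2530 μatm

KH = 10^(−1.50) = 3.162×10^-2 mol kg⁻¹ atm⁻¹
pCO2 = [CO2*]/KH = 79.9×10^-6 / 3.162×10^-2 = 2.53×10^-3 atm = 2530 μatm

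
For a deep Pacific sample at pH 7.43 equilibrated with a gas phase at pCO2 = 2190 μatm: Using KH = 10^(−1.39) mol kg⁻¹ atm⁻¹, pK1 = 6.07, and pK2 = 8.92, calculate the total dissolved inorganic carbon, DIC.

[CO2*] = KH · pCO2 = 10^(−1.39) × 2190×10^-6 = 8.922×10^-5 mol/kg
α₀ = 1/(1 + K1/[H⁺] + K1K2/[H⁺]²) = 1/(1 + 10^+1.36 + 10^-0.13) = 0.04057
DIC = [CO2*]/α₀ = 8.922×10^-5 / 0.04057 = 2.20 mmol/kg

DIC = 2.20 mmol/kg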